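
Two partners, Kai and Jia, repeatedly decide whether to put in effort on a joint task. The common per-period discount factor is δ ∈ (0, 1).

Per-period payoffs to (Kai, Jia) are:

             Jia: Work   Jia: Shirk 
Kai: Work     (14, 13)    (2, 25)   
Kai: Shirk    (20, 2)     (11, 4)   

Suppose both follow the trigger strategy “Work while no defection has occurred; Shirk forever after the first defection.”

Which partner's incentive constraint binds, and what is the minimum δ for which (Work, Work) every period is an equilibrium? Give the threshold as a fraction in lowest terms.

Kai; δ ≥ 2/3

Kai's threshold: (20−14)/(20−11) = 2/3.
Jia's threshold: (25−13)/(25−4) = 4/7.
2/3 > 4/7, so Kai binds and δ* = 2/3.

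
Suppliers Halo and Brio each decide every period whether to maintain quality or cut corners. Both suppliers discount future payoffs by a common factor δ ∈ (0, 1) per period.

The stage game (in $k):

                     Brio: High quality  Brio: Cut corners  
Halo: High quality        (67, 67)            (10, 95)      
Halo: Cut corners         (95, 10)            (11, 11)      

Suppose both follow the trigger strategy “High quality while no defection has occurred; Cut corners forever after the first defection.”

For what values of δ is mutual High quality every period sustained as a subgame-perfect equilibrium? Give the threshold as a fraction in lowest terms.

67/(1−δ) ≥ 95 + 11δ/(1−δ)
67 ≥ 95 − 84δ
δ ≥ 28/84 = 1/3.

1/3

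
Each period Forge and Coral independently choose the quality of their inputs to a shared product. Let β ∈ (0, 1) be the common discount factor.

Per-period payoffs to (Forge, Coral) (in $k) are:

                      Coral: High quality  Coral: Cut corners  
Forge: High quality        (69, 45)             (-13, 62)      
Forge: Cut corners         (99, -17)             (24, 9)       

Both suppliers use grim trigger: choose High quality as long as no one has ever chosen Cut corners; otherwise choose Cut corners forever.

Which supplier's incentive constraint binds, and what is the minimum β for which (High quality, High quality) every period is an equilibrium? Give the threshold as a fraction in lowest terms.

Forge; β ≥ 2/5

Forge: cooperation gives 69 each period; deviation gives 99 once then 24 forever.
  69/(1−β) ≥ 99 + 24β/(1−β) ⇒ β ≥ 30/75 = 2/5.
Coral: cooperation gives 45 each period; deviation gives 62 once then 9 forever.
  β ≥ 17/53.
Both must hold, so the binding constraint is Forge's: β ≥ 2/5.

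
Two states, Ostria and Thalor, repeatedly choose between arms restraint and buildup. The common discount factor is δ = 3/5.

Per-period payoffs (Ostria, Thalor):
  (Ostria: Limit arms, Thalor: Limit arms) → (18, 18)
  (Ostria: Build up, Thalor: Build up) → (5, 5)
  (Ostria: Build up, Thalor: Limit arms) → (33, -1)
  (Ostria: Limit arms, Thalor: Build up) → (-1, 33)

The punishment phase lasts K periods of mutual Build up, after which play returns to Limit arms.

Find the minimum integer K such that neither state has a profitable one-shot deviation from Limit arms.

IC: δ(1−δ^K)/(1−δ) ≥ (33−18)/(18−5) = 15/13.
With δ = 3/5: need 1 − δ^K ≥ 15/13·(1−3/5)/(3/5), i.e. δ^K ≤ 0.2308.
Since (3/5)^2 = 0.3600 and (3/5)^3 = 0.2160, the smallest such K is 3.

3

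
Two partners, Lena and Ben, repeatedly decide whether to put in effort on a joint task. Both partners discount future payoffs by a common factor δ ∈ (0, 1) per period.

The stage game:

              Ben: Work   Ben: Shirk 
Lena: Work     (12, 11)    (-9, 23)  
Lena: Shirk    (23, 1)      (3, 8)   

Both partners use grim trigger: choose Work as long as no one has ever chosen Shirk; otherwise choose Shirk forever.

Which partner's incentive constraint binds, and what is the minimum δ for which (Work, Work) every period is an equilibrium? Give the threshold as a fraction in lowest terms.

Lena: cooperation gives 12 each period; deviation gives 23 once then 3 forever.
  12/(1−δ) ≥ 23 + 3δ/(1−δ) ⇒ δ ≥ 11/20.
Ben: cooperation gives 11 each period; deviation gives 23 once then 8 forever.
  δ ≥ 12/15 = 4/5.
Both must hold, so the binding constraint is Ben's: δ ≥ 4/5.

Ben; δ ≥ 4/5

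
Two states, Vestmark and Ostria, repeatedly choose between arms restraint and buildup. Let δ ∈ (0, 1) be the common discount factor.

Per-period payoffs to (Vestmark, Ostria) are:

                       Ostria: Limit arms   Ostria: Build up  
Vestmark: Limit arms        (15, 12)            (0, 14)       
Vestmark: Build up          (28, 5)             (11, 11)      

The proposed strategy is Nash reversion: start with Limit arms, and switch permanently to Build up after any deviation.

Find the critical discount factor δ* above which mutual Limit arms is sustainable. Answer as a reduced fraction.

13/17

Vestmark's threshold: (28−15)/(28−11) = 13/17.
Ostria's threshold: (14−12)/(14−11) = 2/3.
13/17 > 2/3, so Vestmark binds and δ* = 13/17.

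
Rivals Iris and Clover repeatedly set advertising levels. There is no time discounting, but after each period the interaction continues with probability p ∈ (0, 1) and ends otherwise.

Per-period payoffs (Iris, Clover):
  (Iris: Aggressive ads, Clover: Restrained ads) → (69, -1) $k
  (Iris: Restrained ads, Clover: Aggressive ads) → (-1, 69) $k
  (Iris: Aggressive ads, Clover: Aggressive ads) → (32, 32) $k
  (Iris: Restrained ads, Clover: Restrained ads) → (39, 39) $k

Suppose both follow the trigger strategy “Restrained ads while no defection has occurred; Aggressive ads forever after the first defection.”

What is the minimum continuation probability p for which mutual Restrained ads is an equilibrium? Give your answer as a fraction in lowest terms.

30/37

Expected cooperation value is 39 + p·39 + p²·39 + … = 39/(1−p); deviation gives 69 + p·32/(1−p).
39 ≥ 69(1−p) + 32p ⇒ 37p ≥ 30 ⇒ p ≥ 30/37.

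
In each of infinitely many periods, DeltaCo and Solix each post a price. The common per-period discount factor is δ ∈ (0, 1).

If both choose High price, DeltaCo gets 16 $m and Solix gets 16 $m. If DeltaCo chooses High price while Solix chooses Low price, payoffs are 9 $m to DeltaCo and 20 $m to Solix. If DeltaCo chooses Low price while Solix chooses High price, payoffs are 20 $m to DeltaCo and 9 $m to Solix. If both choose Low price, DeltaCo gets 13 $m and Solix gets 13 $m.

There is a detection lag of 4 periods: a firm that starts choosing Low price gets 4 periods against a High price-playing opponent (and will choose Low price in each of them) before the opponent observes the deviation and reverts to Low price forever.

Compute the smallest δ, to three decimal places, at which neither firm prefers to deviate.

0.869

The best deviation is to choose Low price for all 4 undetected periods, earning 20 each, then 13 forever once detected.
Deviation value: 20(1−δ^4)/(1−δ) + 13δ^4/(1−δ); cooperation value: 16/(1−δ).
IC: 16 ≥ 20(1−δ^4) + 13δ^4 = 20 − 7δ^4.
So δ^4 ≥ 4/7, giving δ ≥ (4/7)^(1/4) ≈ 0.869.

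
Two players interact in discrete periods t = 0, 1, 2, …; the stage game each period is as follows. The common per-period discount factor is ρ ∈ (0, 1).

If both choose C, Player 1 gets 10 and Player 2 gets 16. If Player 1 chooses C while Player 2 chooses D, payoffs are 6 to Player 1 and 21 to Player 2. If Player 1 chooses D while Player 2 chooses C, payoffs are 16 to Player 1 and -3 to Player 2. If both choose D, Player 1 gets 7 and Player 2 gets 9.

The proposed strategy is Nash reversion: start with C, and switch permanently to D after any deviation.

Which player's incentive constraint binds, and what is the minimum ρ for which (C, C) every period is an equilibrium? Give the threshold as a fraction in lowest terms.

Player 1: cooperation gives 10 each period; deviation gives 16 once then 7 forever.
  10/(1−ρ) ≥ 16 + 7ρ/(1−ρ) ⇒ ρ ≥ 6/9 = 2/3.
Player 2: cooperation gives 16 each period; deviation gives 21 once then 9 forever.
  ρ ≥ 5/12.
Both must hold, so the binding constraint is Player 1's: ρ ≥ 2/3.

Player 1; ρ ≥ 2/3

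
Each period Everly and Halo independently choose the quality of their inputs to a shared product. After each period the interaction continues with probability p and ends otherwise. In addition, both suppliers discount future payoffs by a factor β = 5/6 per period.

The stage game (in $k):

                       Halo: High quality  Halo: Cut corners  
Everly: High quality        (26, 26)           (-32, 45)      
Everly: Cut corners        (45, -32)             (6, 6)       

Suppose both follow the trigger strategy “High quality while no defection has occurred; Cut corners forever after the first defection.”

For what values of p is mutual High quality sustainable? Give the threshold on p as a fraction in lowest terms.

With continuation probability p and discount β, the effective per-period discount factor is βp.
Grim-trigger IC: βp ≥ (45−26)/(45−6) = 19/39.
So p ≥ (19/39)/(5/6) = 38/65.

38/65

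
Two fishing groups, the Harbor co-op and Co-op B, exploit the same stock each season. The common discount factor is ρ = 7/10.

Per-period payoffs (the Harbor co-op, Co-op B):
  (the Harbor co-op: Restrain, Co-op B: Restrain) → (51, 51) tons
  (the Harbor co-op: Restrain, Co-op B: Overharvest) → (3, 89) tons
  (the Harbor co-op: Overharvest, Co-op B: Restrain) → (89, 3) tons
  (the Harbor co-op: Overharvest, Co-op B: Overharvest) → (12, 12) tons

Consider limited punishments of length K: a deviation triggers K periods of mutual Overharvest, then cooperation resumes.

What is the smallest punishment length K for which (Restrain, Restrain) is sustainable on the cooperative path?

2

No profitable deviation requires (51−12)(ρ+…+ρ^K) ≥ 89−51, i.e. ρ+…+ρ^K ≥ 38/39 ≈ 0.9744.
With ρ = 7/10, the partial sums are K=1: 0.7000, K=2: 1.1900.
K = 2 is the first length at which the sum reaches 0.9744.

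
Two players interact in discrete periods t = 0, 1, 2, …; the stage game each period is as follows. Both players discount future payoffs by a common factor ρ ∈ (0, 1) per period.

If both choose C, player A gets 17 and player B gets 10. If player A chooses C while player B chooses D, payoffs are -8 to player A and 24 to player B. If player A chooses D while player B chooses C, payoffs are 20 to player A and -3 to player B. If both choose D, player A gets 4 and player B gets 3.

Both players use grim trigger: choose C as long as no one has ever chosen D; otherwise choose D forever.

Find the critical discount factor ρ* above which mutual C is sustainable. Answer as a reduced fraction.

2/3

player A's threshold: (20−17)/(20−4) = 3/16.
player B's threshold: (24−10)/(24−3) = 2/3.
3/16 < 2/3, so player B binds and ρ* = 2/3.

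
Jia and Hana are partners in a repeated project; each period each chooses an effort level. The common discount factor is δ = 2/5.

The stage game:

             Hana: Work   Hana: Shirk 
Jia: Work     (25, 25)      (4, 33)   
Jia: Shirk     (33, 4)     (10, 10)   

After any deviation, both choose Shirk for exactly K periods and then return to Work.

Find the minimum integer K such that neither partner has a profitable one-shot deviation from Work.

2

No profitable deviation requires (25−10)(δ+…+δ^K) ≥ 33−25, i.e. δ+…+δ^K ≥ 8/15 ≈ 0.5333.
With δ = 2/5, the partial sums are K=1: 0.4000, K=2: 0.5600.
K = 2 is the first length at which the sum reaches 0.5333.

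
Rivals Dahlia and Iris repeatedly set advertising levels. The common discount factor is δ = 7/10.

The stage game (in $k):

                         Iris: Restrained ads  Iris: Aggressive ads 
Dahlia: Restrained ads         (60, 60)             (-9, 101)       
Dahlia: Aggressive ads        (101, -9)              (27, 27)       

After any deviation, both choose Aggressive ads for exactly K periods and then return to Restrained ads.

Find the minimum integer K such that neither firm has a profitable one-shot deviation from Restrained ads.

3

Need Σ_{k=1}^{K} δ^k ≥ (101−60)/(60−27) = 1.2424 at δ = 7/10.
At K = 2 the sum is 1.1900 < 1.2424; at K = 3 it is 1.5330 ≥ 1.2424.
So the minimum punishment length is K = 3.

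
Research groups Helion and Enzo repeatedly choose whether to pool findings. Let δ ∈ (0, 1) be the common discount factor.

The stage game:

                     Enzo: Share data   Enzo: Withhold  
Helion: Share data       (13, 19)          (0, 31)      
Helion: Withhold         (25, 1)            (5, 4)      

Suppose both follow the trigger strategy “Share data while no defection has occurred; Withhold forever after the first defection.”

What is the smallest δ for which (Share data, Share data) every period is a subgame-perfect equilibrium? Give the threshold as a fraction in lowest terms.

Helion's threshold: (25−13)/(25−5) = 3/5.
Enzo's threshold: (31−19)/(31−4) = 4/9.
3/5 > 4/9, so Helion binds and δ* = 3/5.

3/5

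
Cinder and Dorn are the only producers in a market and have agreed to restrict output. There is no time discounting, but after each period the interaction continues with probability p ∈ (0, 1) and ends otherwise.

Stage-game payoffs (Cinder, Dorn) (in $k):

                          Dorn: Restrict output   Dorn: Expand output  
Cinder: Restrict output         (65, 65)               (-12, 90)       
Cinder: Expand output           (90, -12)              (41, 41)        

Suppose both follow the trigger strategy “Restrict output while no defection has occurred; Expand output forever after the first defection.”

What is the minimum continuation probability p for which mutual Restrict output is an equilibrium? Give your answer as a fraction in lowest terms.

Expected cooperation value is 65 + p·65 + p²·65 + … = 65/(1−p); deviation gives 90 + p·41/(1−p).
65 ≥ 90(1−p) + 41p ⇒ 49p ≥ 25 ⇒ p ≥ 25/49.

25/49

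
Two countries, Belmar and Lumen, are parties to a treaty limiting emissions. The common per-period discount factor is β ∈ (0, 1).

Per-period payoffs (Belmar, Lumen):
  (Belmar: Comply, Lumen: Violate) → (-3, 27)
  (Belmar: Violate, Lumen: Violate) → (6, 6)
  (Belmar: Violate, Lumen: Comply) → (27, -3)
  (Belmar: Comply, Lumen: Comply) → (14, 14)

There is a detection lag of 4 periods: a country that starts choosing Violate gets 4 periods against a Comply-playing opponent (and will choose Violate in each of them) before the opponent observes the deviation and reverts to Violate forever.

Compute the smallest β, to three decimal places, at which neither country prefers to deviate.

0.887

A deviator earns 27 for 4 periods, then 6 forever; cooperating earns 14 forever. Multiplying the IC by (1−β):
14 ≥ 27(1−β^4) + 6β^4, so 21·β^4 ≥ 13 and β^4 ≥ 13/21.
β ≥ (13/21)^(1/4) ≈ 0.887.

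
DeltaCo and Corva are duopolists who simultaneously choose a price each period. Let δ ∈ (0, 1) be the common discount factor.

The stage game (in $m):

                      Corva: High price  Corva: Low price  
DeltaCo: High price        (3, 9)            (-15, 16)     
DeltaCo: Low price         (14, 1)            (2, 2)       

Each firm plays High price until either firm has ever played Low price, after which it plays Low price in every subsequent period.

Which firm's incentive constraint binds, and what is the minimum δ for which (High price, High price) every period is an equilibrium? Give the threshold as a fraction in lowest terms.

DeltaCo: cooperation gives 3 each period; deviation gives 14 once then 2 forever.
  3/(1−δ) ≥ 14 + 2δ/(1−δ) ⇒ δ ≥ 11/12.
Corva: cooperation gives 9 each period; deviation gives 16 once then 2 forever.
  δ ≥ 7/14 = 1/2.
Both must hold, so the binding constraint is DeltaCo's: δ ≥ 11/12.

DeltaCo; δ ≥ 11/12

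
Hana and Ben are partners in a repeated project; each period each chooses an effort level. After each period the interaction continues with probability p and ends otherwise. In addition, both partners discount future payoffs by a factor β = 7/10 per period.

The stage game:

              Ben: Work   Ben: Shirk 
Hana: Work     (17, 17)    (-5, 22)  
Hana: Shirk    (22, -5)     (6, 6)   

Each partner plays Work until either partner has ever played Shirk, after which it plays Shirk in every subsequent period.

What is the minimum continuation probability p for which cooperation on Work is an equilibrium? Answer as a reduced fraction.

25/56

Expected continuation weight on next period's payoff is β·p = 7/10·p, which plays the role of the discount factor.
Cooperation requires 7/10·p ≥ (22−17)/(22−6) = 5/16, hence p ≥ 25/56.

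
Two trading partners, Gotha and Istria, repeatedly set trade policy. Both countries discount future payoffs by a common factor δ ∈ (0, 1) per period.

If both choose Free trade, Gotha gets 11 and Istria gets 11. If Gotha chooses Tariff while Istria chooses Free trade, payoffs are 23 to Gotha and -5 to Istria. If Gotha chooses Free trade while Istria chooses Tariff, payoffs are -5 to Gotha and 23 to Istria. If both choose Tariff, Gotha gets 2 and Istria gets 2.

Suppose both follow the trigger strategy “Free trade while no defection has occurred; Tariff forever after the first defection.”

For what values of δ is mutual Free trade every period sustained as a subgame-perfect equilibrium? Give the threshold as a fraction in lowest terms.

4/7

One-period gain from deviating is 23 − 11 = 12. The loss is 11 − 2 = 9 in every subsequent period, with present value 9·δ/(1−δ).
Deviation is unprofitable when 9·δ/(1−δ) ≥ 12, i.e. δ/(1−δ) ≥ 4/3.
Equivalently δ ≥ 12/(12+9) = 4/7.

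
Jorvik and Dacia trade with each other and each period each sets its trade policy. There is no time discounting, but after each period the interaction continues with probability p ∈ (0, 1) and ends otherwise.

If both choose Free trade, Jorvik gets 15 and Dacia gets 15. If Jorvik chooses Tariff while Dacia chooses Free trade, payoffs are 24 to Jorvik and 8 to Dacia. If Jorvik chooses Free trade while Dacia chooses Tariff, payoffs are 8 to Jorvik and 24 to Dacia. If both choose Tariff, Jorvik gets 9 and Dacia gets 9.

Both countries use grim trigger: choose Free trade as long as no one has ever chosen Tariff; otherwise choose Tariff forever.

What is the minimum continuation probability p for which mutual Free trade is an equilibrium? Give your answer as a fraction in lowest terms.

Expected cooperation value is 15 + p·15 + p²·15 + … = 15/(1−p); deviation gives 24 + p·9/(1−p).
15 ≥ 24(1−p) + 9p ⇒ 15p ≥ 9 ⇒ p ≥ 9/15 = 3/5.

3/5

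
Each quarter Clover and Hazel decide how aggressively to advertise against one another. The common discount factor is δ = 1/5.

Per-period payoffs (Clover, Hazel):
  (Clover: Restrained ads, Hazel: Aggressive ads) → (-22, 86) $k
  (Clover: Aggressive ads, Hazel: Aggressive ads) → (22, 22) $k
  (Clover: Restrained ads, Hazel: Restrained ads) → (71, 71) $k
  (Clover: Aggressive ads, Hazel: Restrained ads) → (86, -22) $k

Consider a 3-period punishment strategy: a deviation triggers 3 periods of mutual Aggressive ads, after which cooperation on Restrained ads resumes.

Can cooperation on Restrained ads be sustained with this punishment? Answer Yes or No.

No

A one-shot deviation gives 86 now, then 22 for 3 periods, then back to 71.
Gain from deviating: (86−71) today; loss: (71−22) in each of the next 3 periods.
No-deviation condition: (71−22)(δ+…+δ^3) ≥ 86−71, i.e. δ+…+δ^3 ≥ 15/49.
At δ = 1/5: δ+…+δ^3 = 0.2480 < 0.3061.
So cooperation is not sustainable.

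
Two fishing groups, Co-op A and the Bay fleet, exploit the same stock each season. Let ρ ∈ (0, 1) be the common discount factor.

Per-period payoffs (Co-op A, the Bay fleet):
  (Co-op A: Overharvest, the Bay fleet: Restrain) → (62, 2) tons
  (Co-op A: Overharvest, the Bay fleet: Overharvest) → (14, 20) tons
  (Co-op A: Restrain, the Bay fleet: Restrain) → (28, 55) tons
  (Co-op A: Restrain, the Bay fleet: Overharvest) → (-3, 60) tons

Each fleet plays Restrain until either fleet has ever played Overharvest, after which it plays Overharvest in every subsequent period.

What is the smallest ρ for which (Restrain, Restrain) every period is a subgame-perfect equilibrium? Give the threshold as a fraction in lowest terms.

17/24

Co-op A's threshold: (62−28)/(62−14) = 17/24.
the Bay fleet's threshold: (60−55)/(60−20) = 1/8.
17/24 > 1/8, so Co-op A binds and ρ* = 17/24.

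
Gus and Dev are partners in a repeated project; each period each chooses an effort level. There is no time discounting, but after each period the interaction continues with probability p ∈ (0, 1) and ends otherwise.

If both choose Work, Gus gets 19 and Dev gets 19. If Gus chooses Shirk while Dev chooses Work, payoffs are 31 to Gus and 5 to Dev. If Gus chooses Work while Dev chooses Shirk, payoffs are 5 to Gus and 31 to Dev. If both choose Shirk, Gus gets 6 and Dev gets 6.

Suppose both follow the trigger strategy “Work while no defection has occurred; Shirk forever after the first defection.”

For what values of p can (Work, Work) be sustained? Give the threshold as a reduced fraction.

12/25

With no time discounting, the continuation probability p plays the role of the discount factor.
Grim-trigger IC: 19/(1−p) ≥ 31 + 6p/(1−p) ⇒ p ≥ (31−19)/(31−6) = 12/25.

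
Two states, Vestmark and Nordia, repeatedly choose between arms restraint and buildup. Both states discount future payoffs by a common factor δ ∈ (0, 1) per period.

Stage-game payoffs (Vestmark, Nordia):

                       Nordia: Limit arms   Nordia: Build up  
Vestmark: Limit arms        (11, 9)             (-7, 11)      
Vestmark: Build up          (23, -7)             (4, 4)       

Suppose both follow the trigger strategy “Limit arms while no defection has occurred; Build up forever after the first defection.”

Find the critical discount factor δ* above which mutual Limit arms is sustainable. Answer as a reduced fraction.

Vestmark: cooperation gives 11 each period; deviation gives 23 once then 4 forever.
  11/(1−δ) ≥ 23 + 4δ/(1−δ) ⇒ δ ≥ 12/19.
Nordia: cooperation gives 9 each period; deviation gives 11 once then 4 forever.
  δ ≥ 2/7.
Both must hold, so the binding constraint is Vestmark's: δ ≥ 12/19.

12/19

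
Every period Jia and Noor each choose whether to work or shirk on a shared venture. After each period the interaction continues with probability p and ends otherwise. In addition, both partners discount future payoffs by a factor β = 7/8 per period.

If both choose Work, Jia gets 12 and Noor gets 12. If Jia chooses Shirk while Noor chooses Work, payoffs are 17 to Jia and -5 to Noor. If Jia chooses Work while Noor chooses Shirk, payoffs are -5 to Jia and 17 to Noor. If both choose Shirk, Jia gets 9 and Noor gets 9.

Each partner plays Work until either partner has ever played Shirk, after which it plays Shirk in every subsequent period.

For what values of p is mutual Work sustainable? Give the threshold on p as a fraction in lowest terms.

5/7

Expected continuation weight on next period's payoff is β·p = 7/8·p, which plays the role of the discount factor.
Cooperation requires 7/8·p ≥ (17−12)/(17−9) = 5/8, hence p ≥ 5/7.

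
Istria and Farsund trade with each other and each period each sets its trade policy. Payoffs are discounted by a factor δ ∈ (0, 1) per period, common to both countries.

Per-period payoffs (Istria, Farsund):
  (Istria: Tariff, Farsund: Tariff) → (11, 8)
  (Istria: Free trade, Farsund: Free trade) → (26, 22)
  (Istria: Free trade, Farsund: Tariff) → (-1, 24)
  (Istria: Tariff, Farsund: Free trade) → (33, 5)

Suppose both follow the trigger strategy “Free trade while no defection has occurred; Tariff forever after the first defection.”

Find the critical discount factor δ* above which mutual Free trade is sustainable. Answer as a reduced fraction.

7/22

For Istria: deviation gain 33−26 = 7, per-period punishment loss 26−11 = 15. IC gives δ ≥ 7/22.
For Farsund: gain 2, loss 14 per period, so δ ≥ 2/16 = 1/8.
The tighter constraint is Istria's, so cooperation needs δ ≥ 7/22.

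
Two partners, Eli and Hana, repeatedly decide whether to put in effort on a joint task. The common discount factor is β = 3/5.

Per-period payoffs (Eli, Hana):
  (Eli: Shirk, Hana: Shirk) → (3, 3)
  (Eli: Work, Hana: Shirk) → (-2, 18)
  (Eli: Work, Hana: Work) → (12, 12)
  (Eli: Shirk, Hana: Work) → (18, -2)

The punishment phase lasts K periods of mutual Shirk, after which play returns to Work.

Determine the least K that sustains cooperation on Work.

Need Σ_{k=1}^{K} β^k ≥ (18−12)/(12−3) = 0.6667 at β = 3/5.
At K = 1 the sum is 0.6000 < 0.6667; at K = 2 it is 0.9600 ≥ 0.6667.
So the minimum punishment length is K = 2.

2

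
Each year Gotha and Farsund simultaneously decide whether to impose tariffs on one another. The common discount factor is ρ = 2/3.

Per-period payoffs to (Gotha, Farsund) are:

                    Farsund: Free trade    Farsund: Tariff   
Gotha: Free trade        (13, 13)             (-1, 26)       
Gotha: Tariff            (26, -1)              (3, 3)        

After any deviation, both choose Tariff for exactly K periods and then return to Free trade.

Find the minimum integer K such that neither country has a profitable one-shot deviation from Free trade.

No profitable deviation requires (13−3)(ρ+…+ρ^K) ≥ 26−13, i.e. ρ+…+ρ^K ≥ 13/10 ≈ 1.3000.
With ρ = 2/3, the partial sums are K=1: 0.6667, K=2: 1.1111, K=3: 1.4074.
K = 3 is the first length at which the sum reaches 1.3000.

3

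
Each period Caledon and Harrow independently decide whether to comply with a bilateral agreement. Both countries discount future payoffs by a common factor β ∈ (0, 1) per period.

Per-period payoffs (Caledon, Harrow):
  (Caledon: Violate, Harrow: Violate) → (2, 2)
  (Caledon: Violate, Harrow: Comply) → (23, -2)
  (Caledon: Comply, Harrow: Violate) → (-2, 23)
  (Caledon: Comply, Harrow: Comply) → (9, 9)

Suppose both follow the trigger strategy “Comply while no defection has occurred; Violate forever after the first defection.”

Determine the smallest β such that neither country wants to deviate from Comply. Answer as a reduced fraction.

Under grim trigger the critical discount factor is (T−C)/(T−P) with T = 23, C = 9, P = 2.
β* = (23−9)/(23−2) = 14/21 = 2/3.

2/3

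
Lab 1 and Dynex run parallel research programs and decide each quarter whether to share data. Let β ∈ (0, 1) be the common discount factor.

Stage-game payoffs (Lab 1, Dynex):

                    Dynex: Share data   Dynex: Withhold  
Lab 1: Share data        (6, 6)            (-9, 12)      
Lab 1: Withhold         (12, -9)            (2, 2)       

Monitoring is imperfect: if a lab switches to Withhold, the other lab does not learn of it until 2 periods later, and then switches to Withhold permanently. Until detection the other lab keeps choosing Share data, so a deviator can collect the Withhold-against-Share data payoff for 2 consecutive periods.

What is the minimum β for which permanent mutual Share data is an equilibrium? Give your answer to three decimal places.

Deviating for the 2 undetected periods gains 12−6 = 6 per period over cooperation, then loses 6−2 = 4 per period forever once punishment starts.
Gain: 6(1 + β + … + β^1); loss: 4·β^2/(1−β).
No profitable deviation ⇔ 6(1−β^2) ≤ 4·β^2, i.e. β^2 ≥ 6/(6+4) = 3/5.
Hence β ≥ (3/5)^(1/2) ≈ 0.775.

0.775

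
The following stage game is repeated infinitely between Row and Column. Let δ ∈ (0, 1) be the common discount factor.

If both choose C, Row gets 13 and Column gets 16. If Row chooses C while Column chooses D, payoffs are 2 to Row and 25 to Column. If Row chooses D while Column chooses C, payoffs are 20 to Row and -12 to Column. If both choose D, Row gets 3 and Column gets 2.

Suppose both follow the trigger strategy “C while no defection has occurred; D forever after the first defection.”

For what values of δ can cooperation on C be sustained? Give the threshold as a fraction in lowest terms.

7/17

Row: cooperation gives 13 each period; deviation gives 20 once then 3 forever.
  13/(1−δ) ≥ 20 + 3δ/(1−δ) ⇒ δ ≥ 7/17.
Column: cooperation gives 16 each period; deviation gives 25 once then 2 forever.
  δ ≥ 9/23.
Both must hold, so the binding constraint is Row's: δ ≥ 7/17.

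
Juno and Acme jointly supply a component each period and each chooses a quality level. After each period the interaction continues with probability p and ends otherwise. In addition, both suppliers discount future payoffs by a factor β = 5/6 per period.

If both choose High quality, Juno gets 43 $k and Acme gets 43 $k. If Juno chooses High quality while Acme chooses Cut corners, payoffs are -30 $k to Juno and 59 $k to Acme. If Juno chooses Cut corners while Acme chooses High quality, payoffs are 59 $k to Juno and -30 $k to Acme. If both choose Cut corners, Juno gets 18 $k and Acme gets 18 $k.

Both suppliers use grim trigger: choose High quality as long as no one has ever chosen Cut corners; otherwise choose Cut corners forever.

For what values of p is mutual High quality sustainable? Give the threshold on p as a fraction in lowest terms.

With continuation probability p and discount β, the effective per-period discount factor is βp.
Grim-trigger IC: βp ≥ (59−43)/(59−18) = 16/41.
So p ≥ (16/41)/(5/6) = 96/205.

96/205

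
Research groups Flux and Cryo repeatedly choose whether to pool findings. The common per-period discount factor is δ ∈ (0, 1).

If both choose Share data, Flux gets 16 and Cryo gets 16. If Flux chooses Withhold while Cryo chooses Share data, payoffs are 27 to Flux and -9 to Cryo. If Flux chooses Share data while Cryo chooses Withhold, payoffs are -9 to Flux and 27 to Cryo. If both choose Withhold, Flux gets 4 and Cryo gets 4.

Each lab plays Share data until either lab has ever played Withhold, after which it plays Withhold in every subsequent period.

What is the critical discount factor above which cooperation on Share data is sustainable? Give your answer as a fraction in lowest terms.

11/23

Cooperation forever yields 16 each period: 16/(1−δ).
Deviating yields 27 once, then 4 forever: 27 + 4δ/(1−δ).
No profitable deviation requires 16/(1−δ) ≥ 27 + 4δ/(1−δ).
Multiplying by (1−δ): 16 ≥ 27(1−δ) + 4δ = 27 − 23δ.
So 23δ ≥ 11, i.e. δ ≥ 11/23.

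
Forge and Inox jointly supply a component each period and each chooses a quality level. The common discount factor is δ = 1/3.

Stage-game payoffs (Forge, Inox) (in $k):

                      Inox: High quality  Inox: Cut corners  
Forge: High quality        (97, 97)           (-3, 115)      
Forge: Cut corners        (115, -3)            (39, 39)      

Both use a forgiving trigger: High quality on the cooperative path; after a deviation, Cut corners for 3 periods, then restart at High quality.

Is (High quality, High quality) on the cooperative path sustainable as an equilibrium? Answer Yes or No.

A one-shot deviation gives 115 now, then 39 for 3 periods, then back to 97.
Gain from deviating: (115−97) today; loss: (97−39) in each of the next 3 periods.
No-deviation condition: (97−39)(δ+…+δ^3) ≥ 115−97, i.e. δ+…+δ^3 ≥ 9/29.
At δ = 1/3: δ+…+δ^3 = 0.4815 ≥ 0.3103.
So cooperation is sustainable.

Yes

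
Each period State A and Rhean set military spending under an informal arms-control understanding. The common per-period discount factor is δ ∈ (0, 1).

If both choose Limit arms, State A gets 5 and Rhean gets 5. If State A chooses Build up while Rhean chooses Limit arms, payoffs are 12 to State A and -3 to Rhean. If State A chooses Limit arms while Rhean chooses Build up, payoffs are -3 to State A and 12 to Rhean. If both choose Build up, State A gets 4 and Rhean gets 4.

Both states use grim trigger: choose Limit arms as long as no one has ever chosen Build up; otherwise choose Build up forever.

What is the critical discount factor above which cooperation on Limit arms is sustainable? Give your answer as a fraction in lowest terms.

Under grim trigger the critical discount factor is (T−C)/(T−P) with T = 12, C = 5, P = 4.
δ* = (12−5)/(12−4) = 7/8.

7/8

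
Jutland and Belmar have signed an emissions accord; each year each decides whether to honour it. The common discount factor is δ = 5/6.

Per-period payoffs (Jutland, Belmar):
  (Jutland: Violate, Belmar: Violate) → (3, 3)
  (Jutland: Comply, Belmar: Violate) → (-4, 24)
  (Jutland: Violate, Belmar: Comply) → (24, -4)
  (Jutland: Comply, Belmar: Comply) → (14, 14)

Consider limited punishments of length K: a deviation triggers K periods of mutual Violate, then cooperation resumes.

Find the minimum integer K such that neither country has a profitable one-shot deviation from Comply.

2

Need Σ_{k=1}^{K} δ^k ≥ (24−14)/(14−3) = 0.9091 at δ = 5/6.
At K = 1 the sum is 0.8333 < 0.9091; at K = 2 it is 1.5278 ≥ 0.9091.
So the minimum punishment length is K = 2.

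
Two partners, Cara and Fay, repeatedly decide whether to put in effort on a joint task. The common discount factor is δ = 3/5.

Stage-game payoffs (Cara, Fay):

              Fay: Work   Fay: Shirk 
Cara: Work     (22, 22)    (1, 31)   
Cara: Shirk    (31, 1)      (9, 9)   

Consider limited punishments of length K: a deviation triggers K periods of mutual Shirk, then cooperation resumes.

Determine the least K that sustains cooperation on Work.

2

No profitable deviation requires (22−9)(δ+…+δ^K) ≥ 31−22, i.e. δ+…+δ^K ≥ 9/13 ≈ 0.6923.
With δ = 3/5, the partial sums are K=1: 0.6000, K=2: 0.9600.
K = 2 is the first length at which the sum reaches 0.6923.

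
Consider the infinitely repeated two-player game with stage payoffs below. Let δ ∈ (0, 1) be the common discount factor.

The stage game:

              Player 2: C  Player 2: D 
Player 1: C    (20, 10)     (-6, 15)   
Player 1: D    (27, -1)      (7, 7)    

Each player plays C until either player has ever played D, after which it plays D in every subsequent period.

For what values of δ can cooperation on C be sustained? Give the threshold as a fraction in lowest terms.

Player 1: cooperation gives 20 each period; deviation gives 27 once then 7 forever.
  20/(1−δ) ≥ 27 + 7δ/(1−δ) ⇒ δ ≥ 7/20.
Player 2: cooperation gives 10 each period; deviation gives 15 once then 7 forever.
  δ ≥ 5/8.
Both must hold, so the binding constraint is Player 2's: δ ≥ 5/8.

5/8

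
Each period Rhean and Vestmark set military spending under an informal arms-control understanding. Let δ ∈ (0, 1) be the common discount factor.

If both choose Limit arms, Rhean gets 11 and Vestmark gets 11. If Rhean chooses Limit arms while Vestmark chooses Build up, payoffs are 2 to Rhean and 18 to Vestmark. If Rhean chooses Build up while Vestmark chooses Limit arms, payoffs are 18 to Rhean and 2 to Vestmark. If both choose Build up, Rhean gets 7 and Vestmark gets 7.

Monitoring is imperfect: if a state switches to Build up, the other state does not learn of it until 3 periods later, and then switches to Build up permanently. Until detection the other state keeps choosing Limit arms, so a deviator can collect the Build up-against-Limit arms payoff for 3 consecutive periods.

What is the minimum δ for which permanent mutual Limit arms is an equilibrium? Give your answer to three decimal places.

The best deviation is to choose Build up for all 3 undetected periods, earning 18 each, then 7 forever once detected.
Deviation value: 18(1−δ^3)/(1−δ) + 7δ^3/(1−δ); cooperation value: 11/(1−δ).
IC: 11 ≥ 18(1−δ^3) + 7δ^3 = 18 − 11δ^3.
So δ^3 ≥ 7/11, giving δ ≥ (7/11)^(1/3) ≈ 0.860.

0.860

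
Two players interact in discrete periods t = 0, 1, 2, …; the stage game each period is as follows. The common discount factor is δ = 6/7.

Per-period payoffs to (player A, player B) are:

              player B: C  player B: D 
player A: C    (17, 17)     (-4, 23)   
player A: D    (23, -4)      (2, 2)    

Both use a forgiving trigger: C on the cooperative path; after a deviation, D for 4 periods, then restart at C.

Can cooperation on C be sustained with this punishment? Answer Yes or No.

IC: δ+…+δ^4 ≥ (23−17)/(17−2) = 2/5.
At δ = 6/7: partial sum = 2.7613 ≥ 0.4000. Cooperation sustainable.

Yes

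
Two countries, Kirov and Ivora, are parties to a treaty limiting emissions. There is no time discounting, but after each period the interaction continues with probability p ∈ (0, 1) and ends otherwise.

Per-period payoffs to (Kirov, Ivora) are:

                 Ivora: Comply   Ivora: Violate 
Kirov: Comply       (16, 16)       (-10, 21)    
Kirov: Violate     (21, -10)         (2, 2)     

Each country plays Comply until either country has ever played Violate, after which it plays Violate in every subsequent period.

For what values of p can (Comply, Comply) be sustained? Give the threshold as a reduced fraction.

Expected cooperation value is 16 + p·16 + p²·16 + … = 16/(1−p); deviation gives 21 + p·2/(1−p).
16 ≥ 21(1−p) + 2p ⇒ 19p ≥ 5 ⇒ p ≥ 5/19.

5/19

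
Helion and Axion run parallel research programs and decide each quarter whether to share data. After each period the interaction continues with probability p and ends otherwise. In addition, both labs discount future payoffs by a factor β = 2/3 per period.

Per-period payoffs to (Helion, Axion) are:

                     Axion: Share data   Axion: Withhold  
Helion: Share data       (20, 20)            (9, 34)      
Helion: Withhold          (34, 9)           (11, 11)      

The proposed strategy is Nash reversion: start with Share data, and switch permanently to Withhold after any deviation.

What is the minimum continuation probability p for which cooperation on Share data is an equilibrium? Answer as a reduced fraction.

21/23

With continuation probability p and discount β, the effective per-period discount factor is βp.
Grim-trigger IC: βp ≥ (34−20)/(34−11) = 14/23.
So p ≥ (14/23)/(2/3) = 21/23.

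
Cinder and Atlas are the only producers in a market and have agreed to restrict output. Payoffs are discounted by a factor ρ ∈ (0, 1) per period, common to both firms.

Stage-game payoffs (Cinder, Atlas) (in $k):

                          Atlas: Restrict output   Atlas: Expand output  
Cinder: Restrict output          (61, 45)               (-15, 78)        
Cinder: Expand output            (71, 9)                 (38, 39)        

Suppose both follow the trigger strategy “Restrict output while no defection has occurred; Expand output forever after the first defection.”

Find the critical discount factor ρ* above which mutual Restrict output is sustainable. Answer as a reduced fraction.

11/13

For Cinder: deviation gain 71−61 = 10, per-period punishment loss 61−38 = 23. IC gives ρ ≥ 10/33.
For Atlas: gain 33, loss 6 per period, so ρ ≥ 33/39 = 11/13.
The tighter constraint is Atlas's, so cooperation needs ρ ≥ 11/13.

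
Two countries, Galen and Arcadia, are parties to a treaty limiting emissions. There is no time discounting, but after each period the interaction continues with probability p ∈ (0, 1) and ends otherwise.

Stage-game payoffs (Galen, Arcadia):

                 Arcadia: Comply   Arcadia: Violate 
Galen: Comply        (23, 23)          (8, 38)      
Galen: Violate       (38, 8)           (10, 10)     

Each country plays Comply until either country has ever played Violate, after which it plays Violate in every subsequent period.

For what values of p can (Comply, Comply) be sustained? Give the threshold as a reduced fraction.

With no time discounting, the continuation probability p plays the role of the discount factor.
Grim-trigger IC: 23/(1−p) ≥ 38 + 10p/(1−p) ⇒ p ≥ (38−23)/(38−10) = 15/28.

15/28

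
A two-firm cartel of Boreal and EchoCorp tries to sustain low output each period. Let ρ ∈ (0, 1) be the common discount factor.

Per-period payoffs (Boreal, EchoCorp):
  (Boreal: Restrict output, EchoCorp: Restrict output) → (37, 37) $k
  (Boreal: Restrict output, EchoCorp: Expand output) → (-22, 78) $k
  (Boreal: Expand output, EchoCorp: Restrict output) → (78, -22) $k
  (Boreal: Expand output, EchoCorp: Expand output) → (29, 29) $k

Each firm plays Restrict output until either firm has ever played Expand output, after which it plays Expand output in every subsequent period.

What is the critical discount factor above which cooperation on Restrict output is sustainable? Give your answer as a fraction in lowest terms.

41/49

One-period gain from deviating is 78 − 37 = 41. The loss is 37 − 29 = 8 in every subsequent period, with present value 8·ρ/(1−ρ).
Deviation is unprofitable when 8·ρ/(1−ρ) ≥ 41, i.e. ρ/(1−ρ) ≥ 41/8.
Equivalently ρ ≥ 41/(41+8) = 41/49.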